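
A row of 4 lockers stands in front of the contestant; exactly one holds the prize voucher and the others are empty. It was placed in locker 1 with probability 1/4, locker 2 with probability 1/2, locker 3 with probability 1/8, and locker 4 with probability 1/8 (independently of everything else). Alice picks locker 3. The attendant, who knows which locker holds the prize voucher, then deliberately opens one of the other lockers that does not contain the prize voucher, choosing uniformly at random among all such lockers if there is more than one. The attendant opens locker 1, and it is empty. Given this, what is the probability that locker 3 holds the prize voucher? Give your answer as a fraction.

Consider each possible location of the prize voucher in turn.
If it is in locker 1 (prior 1/4): the attendant opened locker 1, so this case is ruled out; weight (1/4)·0 = 0.
If it is in locker 2 (prior 1/2): the attendant has 2 equally likely choices, so probability 1/2; weight (1/2)·(1/2) = 1/4.
If it is in locker 3 (prior 1/8): the attendant has 3 equally likely choices, so probability 1/3; weight (1/8)·(1/3) = 1/24.
If it is in locker 4 (prior 1/8): the attendant has 2 equally likely choices, so probability 1/2; weight (1/8)·(1/2) = 1/16.
The weights sum to 17/48.
So P(the prize voucher in locker 3 | the attendant opened locker 1) = (1/24) / (17/48) = 2/17.

2/17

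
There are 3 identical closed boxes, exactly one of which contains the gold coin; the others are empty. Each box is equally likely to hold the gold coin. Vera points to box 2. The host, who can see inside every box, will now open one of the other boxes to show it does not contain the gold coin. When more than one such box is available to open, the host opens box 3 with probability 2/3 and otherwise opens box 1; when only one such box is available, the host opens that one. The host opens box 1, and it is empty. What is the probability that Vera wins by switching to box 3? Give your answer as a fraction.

Apply Bayes' rule, conditioning on where the gold coin actually is.
If it is in box 1 (prior 1/3): the host opened box 1, so this case is ruled out; weight (1/3)·0 = 0.
If it is in box 2 (prior 1/3): box 3 is available but not opened, probability 1/3; weight (1/3)·(1/3) = 1/9.
If it is in box 3 (prior 1/3): only box 1 is available, probability 1; weight (1/3)·1 = 1/3.
The weights sum to 4/9.
So P(the gold coin in box 3 | the host opened box 1) = (1/3) / (4/9) = 3/4.

3/4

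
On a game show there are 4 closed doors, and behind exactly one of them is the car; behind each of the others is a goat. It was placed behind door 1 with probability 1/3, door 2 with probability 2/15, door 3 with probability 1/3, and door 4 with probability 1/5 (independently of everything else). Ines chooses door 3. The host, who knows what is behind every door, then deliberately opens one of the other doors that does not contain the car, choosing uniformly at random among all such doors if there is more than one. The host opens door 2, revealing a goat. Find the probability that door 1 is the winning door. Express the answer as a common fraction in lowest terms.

15/34

Apply Bayes' rule, conditioning on where the car actually is.
If it is behind door 1 (prior 1/3): the host has 2 equally likely choices, so probability 1/2; weight (1/3)·(1/2) = 1/6.
If it is behind door 2 (prior 2/15): the host opened door 2, so this case is ruled out; weight (2/15)·0 = 0.
If it is behind door 3 (prior 1/3): the host has 3 equally likely choices, so probability 1/3; weight (1/3)·(1/3) = 1/9.
If it is behind door 4 (prior 1/5): the host has 2 equally likely choices, so probability 1/2; weight (1/5)·(1/2) = 1/10.
The weights sum to 17/45.
So P(the car behind door 1 | the host opened door 2) = (1/6) / (17/45) = 15/34.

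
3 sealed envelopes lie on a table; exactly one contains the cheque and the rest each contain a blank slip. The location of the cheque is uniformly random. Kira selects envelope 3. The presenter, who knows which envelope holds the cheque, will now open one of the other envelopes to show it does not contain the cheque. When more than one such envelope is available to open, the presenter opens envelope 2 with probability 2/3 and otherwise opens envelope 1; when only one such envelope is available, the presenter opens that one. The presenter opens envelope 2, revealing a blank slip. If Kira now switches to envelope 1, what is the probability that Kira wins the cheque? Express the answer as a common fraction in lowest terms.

3/5

Condition on the true location of the cheque.
If it is in envelope 1 (prior 1/3): only envelope 2 is available, probability 1; weight (1/3)·1 = 1/3.
If it is in envelope 2 (prior 1/3): the presenter opened envelope 2, so this case is ruled out; weight (1/3)·0 = 0.
If it is in envelope 3 (prior 1/3): envelope 2 is available, opened with probability 2/3; weight (1/3)·(2/3) = 2/9.
The weights sum to 5/9.
So P(the cheque in envelope 1 | the presenter opened envelope 2) = (1/3) / (5/9) = 3/5.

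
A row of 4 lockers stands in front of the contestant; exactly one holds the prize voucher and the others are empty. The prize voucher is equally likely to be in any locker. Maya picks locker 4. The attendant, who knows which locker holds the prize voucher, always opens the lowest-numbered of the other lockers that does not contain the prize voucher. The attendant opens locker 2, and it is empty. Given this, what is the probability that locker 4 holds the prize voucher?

0

Condition on the true location of the prize voucher.
If it is in locker 1 (prior 1/4): locker 2 is the lowest-numbered option available, probability 1; weight (1/4)·1 = 1/4.
If it is in locker 2 (prior 1/4): the attendant opened locker 2, so this case is ruled out; weight (1/4)·0 = 0.
If it is in either of lockers 3 and 4 (prior 1/4 each): the attendant would have opened locker 1 instead, probability 0; weight (1/4)·0 = 0 each.
The weights sum to 1/4.
So P(the prize voucher in locker 4 | the attendant opened locker 2) = 0 / (1/4) = 0.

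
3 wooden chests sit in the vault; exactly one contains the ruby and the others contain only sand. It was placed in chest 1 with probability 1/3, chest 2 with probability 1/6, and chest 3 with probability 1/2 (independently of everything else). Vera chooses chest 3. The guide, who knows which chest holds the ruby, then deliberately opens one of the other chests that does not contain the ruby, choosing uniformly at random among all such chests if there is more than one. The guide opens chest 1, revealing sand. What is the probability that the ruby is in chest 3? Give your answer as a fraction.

3/5

Consider each possible location of the ruby in turn.
If it is in chest 1 (prior 1/3): the guide opened chest 1, so this case is ruled out; weight (1/3)·0 = 0.
If it is in chest 2 (prior 1/6): the guide has no choice, probability 1; weight (1/6)·1 = 1/6.
If it is in chest 3 (prior 1/2): the guide has 2 equally likely choices, so probability 1/2; weight (1/2)·(1/2) = 1/4.
The weights sum to 5/12.
So P(the ruby in chest 3 | the guide opened chest 1) = (1/4) / (5/12) = 3/5.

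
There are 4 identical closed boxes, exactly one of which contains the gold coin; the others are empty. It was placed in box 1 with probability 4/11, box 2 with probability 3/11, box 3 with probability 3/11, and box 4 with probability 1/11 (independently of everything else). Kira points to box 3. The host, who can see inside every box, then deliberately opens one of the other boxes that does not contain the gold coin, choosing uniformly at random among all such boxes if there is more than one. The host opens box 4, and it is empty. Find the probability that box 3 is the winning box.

2/9

Apply Bayes' rule, conditioning on where the gold coin actually is.
If it is in box 1 (prior 4/11): the host has 2 equally likely choices, so probability 1/2; weight (4/11)·(1/2) = 2/11.
If it is in box 2 (prior 3/11): the host has 2 equally likely choices, so probability 1/2; weight (3/11)·(1/2) = 3/22.
If it is in box 3 (prior 3/11): the host has 3 equally likely choices, so probability 1/3; weight (3/11)·(1/3) = 1/11.
If it is in box 4 (prior 1/11): the host opened box 4, so this case is ruled out; weight (1/11)·0 = 0.
The weights sum to 9/22.
So P(the gold coin in box 3 | the host opened box 4) = (1/11) / (9/22) = 2/9.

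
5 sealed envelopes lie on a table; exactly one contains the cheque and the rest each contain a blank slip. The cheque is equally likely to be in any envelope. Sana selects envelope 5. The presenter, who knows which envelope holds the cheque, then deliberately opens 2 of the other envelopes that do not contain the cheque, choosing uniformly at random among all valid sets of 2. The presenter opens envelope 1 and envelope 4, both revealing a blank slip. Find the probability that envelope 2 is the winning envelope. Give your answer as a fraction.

2/5

Condition on the true location of the cheque.
If it is in either of envelopes 1 and 4 (prior 1/5 each): that envelope was opened and seen not to hold the prize — ruled out; weight (1/5)·0 = 0 each.
If it is in either of envelopes 2 and 3 (prior 1/5 each): the presenter has 3 equally likely choices, so probability 1/3; weight (1/5)·(1/3) = 1/15 each.
If it is in envelope 5 (prior 1/5): the presenter has 6 equally likely choices, so probability 1/6; weight (1/5)·(1/6) = 1/30.
The weights sum to 1/6.
So P(the cheque in envelope 2 | the presenter opened envelope 1 and envelope 4) = (1/15) / (1/6) = 2/5.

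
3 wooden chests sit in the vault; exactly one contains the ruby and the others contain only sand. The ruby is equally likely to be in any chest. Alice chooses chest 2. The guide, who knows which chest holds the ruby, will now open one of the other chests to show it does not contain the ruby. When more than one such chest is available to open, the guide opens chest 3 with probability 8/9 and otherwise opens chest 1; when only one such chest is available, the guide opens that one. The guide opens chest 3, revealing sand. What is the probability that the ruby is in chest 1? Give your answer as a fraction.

Apply Bayes' rule, conditioning on where the ruby actually is.
If it is in chest 1 (prior 1/3): only chest 3 is available, probability 1; weight (1/3)·1 = 1/3.
If it is in chest 2 (prior 1/3): chest 3 is available, opened with probability 8/9; weight (1/3)·(8/9) = 8/27.
If it is in chest 3 (prior 1/3): the guide opened chest 3, so this case is ruled out; weight (1/3)·0 = 0.
The weights sum to 17/27.
So P(the ruby in chest 1 | the guide opened chest 3) = (1/3) / (17/27) = 9/17.

9/17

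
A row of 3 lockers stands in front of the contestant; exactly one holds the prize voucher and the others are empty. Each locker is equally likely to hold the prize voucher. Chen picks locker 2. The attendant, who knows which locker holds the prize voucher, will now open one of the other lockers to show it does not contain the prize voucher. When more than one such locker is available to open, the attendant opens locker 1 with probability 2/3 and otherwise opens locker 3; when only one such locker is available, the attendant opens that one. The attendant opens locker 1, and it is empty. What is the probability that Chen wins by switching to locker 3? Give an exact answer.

Condition on the true location of the prize voucher.
If it is in locker 1 (prior 1/3): the attendant opened locker 1, so this case is ruled out; weight (1/3)·0 = 0.
If it is in locker 2 (prior 1/3): locker 1 is available, opened with probability 2/3; weight (1/3)·(2/3) = 2/9.
If it is in locker 3 (prior 1/3): only locker 1 is available, probability 1; weight (1/3)·1 = 1/3.
The weights sum to 5/9.
So P(the prize voucher in locker 3 | the attendant opened locker 1) = (1/3) / (5/9) = 3/5.

3/5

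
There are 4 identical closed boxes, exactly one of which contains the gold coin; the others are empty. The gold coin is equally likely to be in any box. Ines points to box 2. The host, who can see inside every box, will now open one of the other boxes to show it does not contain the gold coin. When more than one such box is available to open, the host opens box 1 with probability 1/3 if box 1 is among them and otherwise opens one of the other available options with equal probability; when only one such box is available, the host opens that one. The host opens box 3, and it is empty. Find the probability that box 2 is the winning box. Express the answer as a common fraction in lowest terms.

2/9

Apply Bayes' rule, conditioning on where the gold coin actually is.
If it is in box 1 (prior 1/4): box 1 holds the prize so is unavailable; the host chooses uniformly among the 2 others, probability 1/2; weight (1/4)·(1/2) = 1/8.
If it is in box 2 (prior 1/4): box 1 is available but not opened; box 3 gets probability (1 − 1/3)/2 = 1/3; weight (1/4)·(1/3) = 1/12.
If it is in box 3 (prior 1/4): the host opened box 3, so this case is ruled out; weight (1/4)·0 = 0.
If it is in box 4 (prior 1/4): box 1 is available but not opened, probability 2/3; weight (1/4)·(2/3) = 1/6.
The weights sum to 3/8.
So P(the gold coin in box 2 | the host opened box 3) = (1/12) / (3/8) = 2/9.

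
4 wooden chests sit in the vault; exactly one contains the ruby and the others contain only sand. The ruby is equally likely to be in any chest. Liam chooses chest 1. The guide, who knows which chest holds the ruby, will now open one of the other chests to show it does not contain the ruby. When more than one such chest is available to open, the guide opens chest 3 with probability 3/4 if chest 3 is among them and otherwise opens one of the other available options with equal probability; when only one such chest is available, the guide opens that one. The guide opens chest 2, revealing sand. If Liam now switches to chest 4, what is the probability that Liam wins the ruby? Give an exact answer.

Apply Bayes' rule, conditioning on where the ruby actually is.
If it is in chest 1 (prior 1/4): chest 3 is available but not opened; chest 2 gets probability (1 − 3/4)/2 = 1/8; weight (1/4)·(1/8) = 1/32.
If it is in chest 2 (prior 1/4): the guide opened chest 2, so this case is ruled out; weight (1/4)·0 = 0.
If it is in chest 3 (prior 1/4): chest 3 holds the prize so is unavailable; the guide chooses uniformly among the 2 others, probability 1/2; weight (1/4)·(1/2) = 1/8.
If it is in chest 4 (prior 1/4): chest 3 is available but not opened, probability 1/4; weight (1/4)·(1/4) = 1/16.
The weights sum to 7/32.
So P(the ruby in chest 4 | the guide opened chest 2) = (1/16) / (7/32) = 2/7.

2/7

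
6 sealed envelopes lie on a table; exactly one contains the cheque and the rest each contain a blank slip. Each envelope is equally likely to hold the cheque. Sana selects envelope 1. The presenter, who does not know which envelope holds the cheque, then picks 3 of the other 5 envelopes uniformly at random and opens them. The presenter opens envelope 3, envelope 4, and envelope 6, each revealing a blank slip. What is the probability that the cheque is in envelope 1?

Because the presenter chose which envelopes to open without knowing where the cheque is, the choice is independent of the prize location. Learning that none of the 3 opened envelopes holds the cheque simply rules out those 3 locations and leaves the remaining 3 envelopes still equally likely by symmetry.
So P(the cheque in envelope 1) = 1/3.

1/3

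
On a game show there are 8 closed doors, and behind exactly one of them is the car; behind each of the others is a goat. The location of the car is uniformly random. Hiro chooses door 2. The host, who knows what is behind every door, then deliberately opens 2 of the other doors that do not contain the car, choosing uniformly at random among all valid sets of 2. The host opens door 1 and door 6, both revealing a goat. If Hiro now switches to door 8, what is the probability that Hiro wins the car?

7/40

Condition on the true location of the car.
If it is behind either of doors 1 and 6 (prior 1/8 each): that door was opened and seen not to hold the prize — ruled out; weight (1/8)·0 = 0 each.
If it is behind door 2 (prior 1/8): the host has 21 equally likely choices, so probability 1/21; weight (1/8)·(1/21) = 1/168.
If it is behind any of doors 3, 4, 5, 7, and 8 (prior 1/8 each): the host has 15 equally likely choices, so probability 1/15; weight (1/8)·(1/15) = 1/120 each.
The weights sum to 1/21.
So P(the car behind door 8 | the host opened door 1 and door 6) = (1/120) / (1/21) = 7/40.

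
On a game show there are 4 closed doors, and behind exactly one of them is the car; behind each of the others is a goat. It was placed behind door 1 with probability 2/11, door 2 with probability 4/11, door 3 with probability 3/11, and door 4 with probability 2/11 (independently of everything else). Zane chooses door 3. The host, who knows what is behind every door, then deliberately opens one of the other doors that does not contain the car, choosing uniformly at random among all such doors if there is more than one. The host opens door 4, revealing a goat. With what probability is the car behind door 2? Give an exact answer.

1/2

Consider each possible location of the car in turn.
If it is behind door 1 (prior 2/11): the host has 2 equally likely choices, so probability 1/2; weight (2/11)·(1/2) = 1/11.
If it is behind door 2 (prior 4/11): the host has 2 equally likely choices, so probability 1/2; weight (4/11)·(1/2) = 2/11.
If it is behind door 3 (prior 3/11): the host has 3 equally likely choices, so probability 1/3; weight (3/11)·(1/3) = 1/11.
If it is behind door 4 (prior 2/11): the host opened door 4, so this case is ruled out; weight (2/11)·0 = 0.
The weights sum to 4/11.
So P(the car behind door 2 | the host opened door 4) = (2/11) / (4/11) = 1/2.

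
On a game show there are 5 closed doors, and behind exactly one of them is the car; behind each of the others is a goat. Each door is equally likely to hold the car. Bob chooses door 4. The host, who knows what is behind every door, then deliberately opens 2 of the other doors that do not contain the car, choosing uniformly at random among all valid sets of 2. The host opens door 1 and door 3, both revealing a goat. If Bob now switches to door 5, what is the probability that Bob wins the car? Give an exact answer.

Apply Bayes' rule, conditioning on where the car actually is.
If it is behind either of doors 1 and 3 (prior 1/5 each): that door was opened and seen not to hold the prize — ruled out; weight (1/5)·0 = 0 each.
If it is behind either of doors 2 and 5 (prior 1/5 each): the host has 3 equally likely choices, so probability 1/3; weight (1/5)·(1/3) = 1/15 each.
If it is behind door 4 (prior 1/5): the host has 6 equally likely choices, so probability 1/6; weight (1/5)·(1/6) = 1/30.
The weights sum to 1/6.
So P(the car behind door 5 | the host opened door 1 and door 3) = (1/15) / (1/6) = 2/5.

2/5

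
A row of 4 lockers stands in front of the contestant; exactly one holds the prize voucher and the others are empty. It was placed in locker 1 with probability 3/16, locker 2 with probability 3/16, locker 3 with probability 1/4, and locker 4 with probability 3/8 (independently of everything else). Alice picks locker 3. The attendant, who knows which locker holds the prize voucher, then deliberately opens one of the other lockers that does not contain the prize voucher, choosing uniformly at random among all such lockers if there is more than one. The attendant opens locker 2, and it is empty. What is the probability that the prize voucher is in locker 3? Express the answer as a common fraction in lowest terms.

Condition on the true location of the prize voucher.
If it is in locker 1 (prior 3/16): the attendant has 2 equally likely choices, so probability 1/2; weight (3/16)·(1/2) = 3/32.
If it is in locker 2 (prior 3/16): the attendant opened locker 2, so this case is ruled out; weight (3/16)·0 = 0.
If it is in locker 3 (prior 1/4): the attendant has 3 equally likely choices, so probability 1/3; weight (1/4)·(1/3) = 1/12.
If it is in locker 4 (prior 3/8): the attendant has 2 equally likely choices, so probability 1/2; weight (3/8)·(1/2) = 3/16.
The weights sum to 35/96.
So P(the prize voucher in locker 3 | the attendant opened locker 2) = (1/12) / (35/96) = 8/35.

8/35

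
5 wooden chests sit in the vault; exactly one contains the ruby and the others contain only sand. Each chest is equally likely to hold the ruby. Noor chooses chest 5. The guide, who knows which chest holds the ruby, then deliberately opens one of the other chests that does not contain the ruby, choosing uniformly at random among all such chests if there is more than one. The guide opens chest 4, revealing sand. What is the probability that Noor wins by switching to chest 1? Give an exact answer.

Consider each possible location of the ruby in turn.
If it is in any of chests 1, 2, and 3 (prior 1/5 each): the guide has 3 equally likely choices, so probability 1/3; weight (1/5)·(1/3) = 1/15 each.
If it is in chest 4 (prior 1/5): the guide opened chest 4, so this case is ruled out; weight (1/5)·0 = 0.
If it is in chest 5 (prior 1/5): the guide has 4 equally likely choices, so probability 1/4; weight (1/5)·(1/4) = 1/20.
The weights sum to 1/4.
So P(the ruby in chest 1 | the guide opened chest 4) = (1/15) / (1/4) = 4/15.

4/15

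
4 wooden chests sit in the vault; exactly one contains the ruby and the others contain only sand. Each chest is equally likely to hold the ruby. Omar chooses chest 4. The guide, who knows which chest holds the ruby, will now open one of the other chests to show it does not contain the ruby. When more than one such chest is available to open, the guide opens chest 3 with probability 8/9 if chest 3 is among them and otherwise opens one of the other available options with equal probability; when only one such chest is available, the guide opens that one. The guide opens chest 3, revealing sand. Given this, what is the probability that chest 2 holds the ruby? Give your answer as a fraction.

Apply Bayes' rule, conditioning on where the ruby actually is.
If it is in any of chests 1, 2, and 4 (prior 1/4 each): chest 3 is available, opened with probability 8/9; weight (1/4)·(8/9) = 2/9 each.
If it is in chest 3 (prior 1/4): the guide opened chest 3, so this case is ruled out; weight (1/4)·0 = 0.
The weights sum to 2/3.
So P(the ruby in chest 2 | the guide opened chest 3) = (2/9) / (2/3) = 1/3.

1/3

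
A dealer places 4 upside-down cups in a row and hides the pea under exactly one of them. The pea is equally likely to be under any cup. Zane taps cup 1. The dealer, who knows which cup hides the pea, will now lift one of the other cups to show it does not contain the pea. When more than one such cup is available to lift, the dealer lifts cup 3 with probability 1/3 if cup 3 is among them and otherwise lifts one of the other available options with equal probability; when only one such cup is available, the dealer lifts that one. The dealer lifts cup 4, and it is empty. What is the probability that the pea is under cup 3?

1/3

Apply Bayes' rule, conditioning on where the pea actually is.
If it is under cup 1 (prior 1/4): cup 3 is available but not opened; cup 4 gets probability (1 − 1/3)/2 = 1/3; weight (1/4)·(1/3) = 1/12.
If it is under cup 2 (prior 1/4): cup 3 is available but not opened, probability 2/3; weight (1/4)·(2/3) = 1/6.
If it is under cup 3 (prior 1/4): cup 3 holds the prize so is unavailable; the dealer chooses uniformly among the 2 others, probability 1/2; weight (1/4)·(1/2) = 1/8.
If it is under cup 4 (prior 1/4): the dealer opened cup 4, so this case is ruled out; weight (1/4)·0 = 0.
The weights sum to 3/8.
So P(the pea under cup 3 | the dealer opened cup 4) = (1/8) / (3/8) = 1/3.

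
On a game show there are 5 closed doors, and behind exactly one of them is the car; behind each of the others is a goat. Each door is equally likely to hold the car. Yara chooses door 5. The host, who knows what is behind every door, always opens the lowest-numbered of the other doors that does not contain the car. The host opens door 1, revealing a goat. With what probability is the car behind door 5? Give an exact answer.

Condition on the true location of the car.
If it is behind door 1 (prior 1/5): the host opened door 1, so this case is ruled out; weight (1/5)·0 = 0.
If it is behind any of doors 2, 3, 4, and 5 (prior 1/5 each): door 1 is the lowest-numbered option available, probability 1; weight (1/5)·1 = 1/5 each.
The weights sum to 4/5.
So P(the car behind door 5 | the host opened door 1) = (1/5) / (4/5) = 1/4.

1/4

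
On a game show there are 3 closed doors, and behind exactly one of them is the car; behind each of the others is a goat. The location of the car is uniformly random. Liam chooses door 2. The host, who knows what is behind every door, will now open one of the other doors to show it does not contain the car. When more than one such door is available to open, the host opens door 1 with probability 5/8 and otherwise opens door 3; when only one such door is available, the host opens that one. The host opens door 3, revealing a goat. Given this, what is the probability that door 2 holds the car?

3/11

Condition on the true location of the car.
If it is behind door 1 (prior 1/3): only door 3 is available, probability 1; weight (1/3)·1 = 1/3.
If it is behind door 2 (prior 1/3): door 1 is available but not opened, probability 3/8; weight (1/3)·(3/8) = 1/8.
If it is behind door 3 (prior 1/3): the host opened door 3, so this case is ruled out; weight (1/3)·0 = 0.
The weights sum to 11/24.
So P(the car behind door 2 | the host opened door 3) = (1/8) / (11/24) = 3/11.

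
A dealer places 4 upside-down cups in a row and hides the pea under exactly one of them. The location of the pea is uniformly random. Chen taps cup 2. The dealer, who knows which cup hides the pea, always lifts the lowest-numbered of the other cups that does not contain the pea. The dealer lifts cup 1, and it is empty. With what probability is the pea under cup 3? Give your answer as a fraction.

Condition on the true location of the pea.
If it is under cup 1 (prior 1/4): the dealer opened cup 1, so this case is ruled out; weight (1/4)·0 = 0.
If it is under any of cups 2, 3, and 4 (prior 1/4 each): cup 1 is the lowest-numbered option available, probability 1; weight (1/4)·1 = 1/4 each.
The weights sum to 3/4.
So P(the pea under cup 3 | the dealer opened cup 1) = (1/4) / (3/4) = 1/3.

1/3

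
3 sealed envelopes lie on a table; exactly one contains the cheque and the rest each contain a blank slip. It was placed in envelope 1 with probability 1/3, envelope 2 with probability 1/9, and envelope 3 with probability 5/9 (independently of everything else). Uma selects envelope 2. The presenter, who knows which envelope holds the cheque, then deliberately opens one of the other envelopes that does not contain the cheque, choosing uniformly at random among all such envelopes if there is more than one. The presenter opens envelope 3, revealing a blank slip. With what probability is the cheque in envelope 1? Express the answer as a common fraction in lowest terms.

6/7

Condition on the true location of the cheque.
If it is in envelope 1 (prior 1/3): the presenter has no choice, probability 1; weight (1/3)·1 = 1/3.
If it is in envelope 2 (prior 1/9): the presenter has 2 equally likely choices, so probability 1/2; weight (1/9)·(1/2) = 1/18.
If it is in envelope 3 (prior 5/9): the presenter opened envelope 3, so this case is ruled out; weight (5/9)·0 = 0.
The weights sum to 7/18.
So P(the cheque in envelope 1 | the presenter opened envelope 3) = (1/3) / (7/18) = 6/7.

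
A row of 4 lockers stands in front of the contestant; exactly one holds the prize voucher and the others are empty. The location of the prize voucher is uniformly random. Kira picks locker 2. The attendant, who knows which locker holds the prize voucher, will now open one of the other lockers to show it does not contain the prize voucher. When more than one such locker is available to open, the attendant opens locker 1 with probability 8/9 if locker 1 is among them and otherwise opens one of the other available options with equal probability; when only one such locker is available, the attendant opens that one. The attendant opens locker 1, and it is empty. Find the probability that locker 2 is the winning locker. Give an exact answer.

1/3

Consider each possible location of the prize voucher in turn.
If it is in locker 1 (prior 1/4): the attendant opened locker 1, so this case is ruled out; weight (1/4)·0 = 0.
If it is in any of lockers 2, 3, and 4 (prior 1/4 each): locker 1 is available, opened with probability 8/9; weight (1/4)·(8/9) = 2/9 each.
The weights sum to 2/3.
So P(the prize voucher in locker 2 | the attendant opened locker 1) = (2/9) / (2/3) = 1/3.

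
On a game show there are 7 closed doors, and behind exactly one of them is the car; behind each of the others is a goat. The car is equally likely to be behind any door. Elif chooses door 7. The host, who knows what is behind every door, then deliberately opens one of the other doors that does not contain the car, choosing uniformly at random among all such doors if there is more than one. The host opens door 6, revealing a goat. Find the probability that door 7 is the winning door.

Apply Bayes' rule, conditioning on where the car actually is.
If it is behind any of doors 1, 2, 3, 4, and 5 (prior 1/7 each): the host has 5 equally likely choices, so probability 1/5; weight (1/7)·(1/5) = 1/35 each.
If it is behind door 6 (prior 1/7): the host opened door 6, so this case is ruled out; weight (1/7)·0 = 0.
If it is behind door 7 (prior 1/7): the host has 6 equally likely choices, so probability 1/6; weight (1/7)·(1/6) = 1/42.
The weights sum to 1/6.
So P(the car behind door 7 | the host opened door 6) = (1/42) / (1/6) = 1/7.

1/7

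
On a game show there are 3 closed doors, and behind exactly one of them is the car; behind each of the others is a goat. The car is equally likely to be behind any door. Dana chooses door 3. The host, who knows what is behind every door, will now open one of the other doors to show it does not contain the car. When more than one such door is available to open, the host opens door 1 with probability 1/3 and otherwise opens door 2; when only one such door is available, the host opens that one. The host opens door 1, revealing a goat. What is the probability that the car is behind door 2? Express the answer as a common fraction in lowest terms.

3/4

Consider each possible location of the car in turn.
If it is behind door 1 (prior 1/3): the host opened door 1, so this case is ruled out; weight (1/3)·0 = 0.
If it is behind door 2 (prior 1/3): only door 1 is available, probability 1; weight (1/3)·1 = 1/3.
If it is behind door 3 (prior 1/3): door 1 is available, opened with probability 1/3; weight (1/3)·(1/3) = 1/9.
The weights sum to 4/9.
So P(the car behind door 2 | the host opened door 1) = (1/3) / (4/9) = 3/4.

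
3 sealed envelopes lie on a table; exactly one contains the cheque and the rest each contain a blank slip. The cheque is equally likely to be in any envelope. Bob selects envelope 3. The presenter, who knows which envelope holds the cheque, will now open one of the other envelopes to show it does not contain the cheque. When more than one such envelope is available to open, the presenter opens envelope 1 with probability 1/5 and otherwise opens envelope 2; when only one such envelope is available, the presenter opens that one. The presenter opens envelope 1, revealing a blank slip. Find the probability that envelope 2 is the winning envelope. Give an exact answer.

5/6

Apply Bayes' rule, conditioning on where the cheque actually is.
If it is in envelope 1 (prior 1/3): the presenter opened envelope 1, so this case is ruled out; weight (1/3)·0 = 0.
If it is in envelope 2 (prior 1/3): only envelope 1 is available, probability 1; weight (1/3)·1 = 1/3.
If it is in envelope 3 (prior 1/3): envelope 1 is available, opened with probability 1/5; weight (1/3)·(1/5) = 1/15.
The weights sum to 2/5.
So P(the cheque in envelope 2 | the presenter opened envelope 1) = (1/3) / (2/5) = 5/6.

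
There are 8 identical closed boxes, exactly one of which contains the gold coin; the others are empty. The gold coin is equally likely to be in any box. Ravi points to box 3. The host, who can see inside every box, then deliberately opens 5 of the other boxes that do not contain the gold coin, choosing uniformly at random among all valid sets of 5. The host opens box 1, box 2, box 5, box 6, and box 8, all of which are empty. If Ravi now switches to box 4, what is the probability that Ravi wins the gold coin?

7/16

Apply Bayes' rule, conditioning on where the gold coin actually is.
If it is in any of boxes 1, 2, 5, 6, and 8 (prior 1/8 each): that box was opened and seen not to hold the prize — ruled out; weight (1/8)·0 = 0 each.
If it is in box 3 (prior 1/8): the host has 21 equally likely choices, so probability 1/21; weight (1/8)·(1/21) = 1/168.
If it is in either of boxes 4 and 7 (prior 1/8 each): the host has 6 equally likely choices, so probability 1/6; weight (1/8)·(1/6) = 1/48 each.
The weights sum to 1/21.
So P(the gold coin in box 4 | the host opened box 1, box 2, box 5, box 6, and box 8) = (1/48) / (1/21) = 7/16.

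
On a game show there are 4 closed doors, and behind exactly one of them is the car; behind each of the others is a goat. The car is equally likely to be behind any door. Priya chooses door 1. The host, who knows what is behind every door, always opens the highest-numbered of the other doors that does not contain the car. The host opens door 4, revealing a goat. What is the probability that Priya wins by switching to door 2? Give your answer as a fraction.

1/3

Consider each possible location of the car in turn.
If it is behind any of doors 1, 2, and 3 (prior 1/4 each): door 4 is the highest-numbered option available, probability 1; weight (1/4)·1 = 1/4 each.
If it is behind door 4 (prior 1/4): the host opened door 4, so this case is ruled out; weight (1/4)·0 = 0.
The weights sum to 3/4.
So P(the car behind door 2 | the host opened door 4) = (1/4) / (3/4) = 1/3.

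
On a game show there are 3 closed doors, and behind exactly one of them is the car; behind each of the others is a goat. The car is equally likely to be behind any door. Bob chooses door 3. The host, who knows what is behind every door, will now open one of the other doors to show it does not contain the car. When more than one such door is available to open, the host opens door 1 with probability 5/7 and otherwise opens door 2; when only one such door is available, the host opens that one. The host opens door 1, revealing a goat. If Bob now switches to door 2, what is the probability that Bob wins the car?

7/12

Condition on the true location of the car.
If it is behind door 1 (prior 1/3): the host opened door 1, so this case is ruled out; weight (1/3)·0 = 0.
If it is behind door 2 (prior 1/3): only door 1 is available, probability 1; weight (1/3)·1 = 1/3.
If it is behind door 3 (prior 1/3): door 1 is available, opened with probability 5/7; weight (1/3)·(5/7) = 5/21.
The weights sum to 4/7.
So P(the car behind door 2 | the host opened door 1) = (1/3) / (4/7) = 7/12.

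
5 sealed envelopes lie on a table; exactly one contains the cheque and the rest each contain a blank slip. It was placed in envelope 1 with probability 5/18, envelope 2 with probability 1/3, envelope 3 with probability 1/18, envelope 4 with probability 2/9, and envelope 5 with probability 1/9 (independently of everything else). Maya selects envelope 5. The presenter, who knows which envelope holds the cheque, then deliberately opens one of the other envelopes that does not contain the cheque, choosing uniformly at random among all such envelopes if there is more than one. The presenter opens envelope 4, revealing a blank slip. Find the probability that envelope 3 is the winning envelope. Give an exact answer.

Consider each possible location of the cheque in turn.
If it is in envelope 1 (prior 5/18): the presenter has 3 equally likely choices, so probability 1/3; weight (5/18)·(1/3) = 5/54.
If it is in envelope 2 (prior 1/3): the presenter has 3 equally likely choices, so probability 1/3; weight (1/3)·(1/3) = 1/9.
If it is in envelope 3 (prior 1/18): the presenter has 3 equally likely choices, so probability 1/3; weight (1/18)·(1/3) = 1/54.
If it is in envelope 4 (prior 2/9): the presenter opened envelope 4, so this case is ruled out; weight (2/9)·0 = 0.
If it is in envelope 5 (prior 1/9): the presenter has 4 equally likely choices, so probability 1/4; weight (1/9)·(1/4) = 1/36.
The weights sum to 1/4.
So P(the cheque in envelope 3 | the presenter opened envelope 4) = (1/54) / (1/4) = 2/27.

2/27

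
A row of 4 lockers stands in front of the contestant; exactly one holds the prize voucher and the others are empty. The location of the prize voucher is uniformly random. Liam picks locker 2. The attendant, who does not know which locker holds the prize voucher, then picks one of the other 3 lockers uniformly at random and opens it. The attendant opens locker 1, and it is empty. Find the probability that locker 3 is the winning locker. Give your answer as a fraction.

Apply Bayes' rule, conditioning on where the prize voucher actually is.
If it is in locker 1 (prior 1/4): the attendant opened locker 1, so this case is ruled out; weight (1/4)·0 = 0.
If it is in any of lockers 2, 3, and 4 (prior 1/4 each): the attendant picks locker 1 with probability 1/3 regardless, and it is not the prize; weight (1/4)·(1/3) = 1/12 each.
The weights sum to 1/4.
So P(the prize voucher in locker 3 | the attendant opened locker 1) = (1/12) / (1/4) = 1/3.

1/3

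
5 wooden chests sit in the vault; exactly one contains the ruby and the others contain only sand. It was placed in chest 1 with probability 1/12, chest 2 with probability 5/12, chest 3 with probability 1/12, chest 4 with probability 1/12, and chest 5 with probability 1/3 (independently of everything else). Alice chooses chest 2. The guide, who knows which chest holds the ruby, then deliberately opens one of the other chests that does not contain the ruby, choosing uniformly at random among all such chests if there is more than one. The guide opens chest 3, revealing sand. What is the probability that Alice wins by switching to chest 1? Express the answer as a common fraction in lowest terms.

4/39

Condition on the true location of the ruby.
If it is in either of chests 1 and 4 (prior 1/12 each): the guide has 3 equally likely choices, so probability 1/3; weight (1/12)·(1/3) = 1/36 each.
If it is in chest 2 (prior 5/12): the guide has 4 equally likely choices, so probability 1/4; weight (5/12)·(1/4) = 5/48.
If it is in chest 3 (prior 1/12): the guide opened chest 3, so this case is ruled out; weight (1/12)·0 = 0.
If it is in chest 5 (prior 1/3): the guide has 3 equally likely choices, so probability 1/3; weight (1/3)·(1/3) = 1/9.
The weights sum to 13/48.
So P(the ruby in chest 1 | the guide opened chest 3) = (1/36) / (13/48) = 4/39.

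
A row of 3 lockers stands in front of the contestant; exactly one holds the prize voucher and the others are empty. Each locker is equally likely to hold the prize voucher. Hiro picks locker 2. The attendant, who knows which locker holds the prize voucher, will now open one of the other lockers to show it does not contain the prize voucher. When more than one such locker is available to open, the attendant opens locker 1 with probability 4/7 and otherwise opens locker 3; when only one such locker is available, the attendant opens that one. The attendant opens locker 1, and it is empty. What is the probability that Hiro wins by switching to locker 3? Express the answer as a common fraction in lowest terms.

Condition on the true location of the prize voucher.
If it is in locker 1 (prior 1/3): the attendant opened locker 1, so this case is ruled out; weight (1/3)·0 = 0.
If it is in locker 2 (prior 1/3): locker 1 is available, opened with probability 4/7; weight (1/3)·(4/7) = 4/21.
If it is in locker 3 (prior 1/3): only locker 1 is available, probability 1; weight (1/3)·1 = 1/3.
The weights sum to 11/21.
So P(the prize voucher in locker 3 | the attendant opened locker 1) = (1/3) / (11/21) = 7/11.

7/11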